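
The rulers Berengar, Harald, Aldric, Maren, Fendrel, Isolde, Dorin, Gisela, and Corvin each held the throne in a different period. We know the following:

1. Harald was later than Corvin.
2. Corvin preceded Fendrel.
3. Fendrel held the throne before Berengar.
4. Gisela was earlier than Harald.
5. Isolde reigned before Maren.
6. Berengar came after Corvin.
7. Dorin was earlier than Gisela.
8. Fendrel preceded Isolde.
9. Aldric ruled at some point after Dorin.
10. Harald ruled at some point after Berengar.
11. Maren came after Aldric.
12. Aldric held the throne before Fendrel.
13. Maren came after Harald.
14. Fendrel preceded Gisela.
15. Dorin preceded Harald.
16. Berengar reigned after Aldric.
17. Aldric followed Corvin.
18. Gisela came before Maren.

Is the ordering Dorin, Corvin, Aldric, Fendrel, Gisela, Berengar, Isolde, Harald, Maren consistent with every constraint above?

yes

Check each stated constraint against the proposed order — e.g. Corvin is ahead of Harald; Dorin is ahead of Harald. Every pair is in the required order; nothing is violated.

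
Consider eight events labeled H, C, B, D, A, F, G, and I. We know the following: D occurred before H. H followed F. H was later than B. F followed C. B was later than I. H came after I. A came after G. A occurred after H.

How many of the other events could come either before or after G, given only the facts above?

6

Forced after G: A.
That leaves B, C, D, F, H, and I with no forced order relative to G — 6.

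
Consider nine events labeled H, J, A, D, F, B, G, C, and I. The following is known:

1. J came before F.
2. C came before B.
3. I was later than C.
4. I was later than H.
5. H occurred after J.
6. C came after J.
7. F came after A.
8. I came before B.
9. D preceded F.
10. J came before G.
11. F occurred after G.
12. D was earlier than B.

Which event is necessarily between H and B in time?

I

Tracing the constraints gives H → I → B, so I sits after H and before B.
No other event is forced both after H and before B.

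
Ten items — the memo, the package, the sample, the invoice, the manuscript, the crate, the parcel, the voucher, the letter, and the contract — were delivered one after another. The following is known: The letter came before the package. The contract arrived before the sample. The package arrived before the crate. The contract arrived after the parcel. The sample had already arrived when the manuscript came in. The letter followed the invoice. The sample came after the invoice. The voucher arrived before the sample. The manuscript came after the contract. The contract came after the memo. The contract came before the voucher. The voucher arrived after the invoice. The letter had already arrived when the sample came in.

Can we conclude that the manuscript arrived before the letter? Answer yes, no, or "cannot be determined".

no

Tracing the constraints gives the letter → the sample → the manuscript, so the letter must come before the manuscript.
That means the manuscript cannot be before the letter.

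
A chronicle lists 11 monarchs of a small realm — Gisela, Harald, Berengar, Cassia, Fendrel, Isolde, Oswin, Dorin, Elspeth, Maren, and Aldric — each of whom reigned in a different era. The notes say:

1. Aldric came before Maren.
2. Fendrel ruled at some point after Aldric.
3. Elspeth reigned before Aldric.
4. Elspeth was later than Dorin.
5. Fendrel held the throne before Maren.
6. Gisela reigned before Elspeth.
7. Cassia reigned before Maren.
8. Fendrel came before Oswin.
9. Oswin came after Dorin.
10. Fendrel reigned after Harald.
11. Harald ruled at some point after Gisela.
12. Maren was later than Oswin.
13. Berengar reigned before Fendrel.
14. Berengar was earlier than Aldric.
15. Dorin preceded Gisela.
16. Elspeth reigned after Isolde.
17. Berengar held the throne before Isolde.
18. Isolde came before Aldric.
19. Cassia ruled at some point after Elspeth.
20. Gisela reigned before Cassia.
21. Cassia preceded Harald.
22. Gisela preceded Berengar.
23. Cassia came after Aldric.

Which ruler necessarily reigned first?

Dorin has a chain of constraints placing them before every other ruler, so Dorin must be first.

Dorin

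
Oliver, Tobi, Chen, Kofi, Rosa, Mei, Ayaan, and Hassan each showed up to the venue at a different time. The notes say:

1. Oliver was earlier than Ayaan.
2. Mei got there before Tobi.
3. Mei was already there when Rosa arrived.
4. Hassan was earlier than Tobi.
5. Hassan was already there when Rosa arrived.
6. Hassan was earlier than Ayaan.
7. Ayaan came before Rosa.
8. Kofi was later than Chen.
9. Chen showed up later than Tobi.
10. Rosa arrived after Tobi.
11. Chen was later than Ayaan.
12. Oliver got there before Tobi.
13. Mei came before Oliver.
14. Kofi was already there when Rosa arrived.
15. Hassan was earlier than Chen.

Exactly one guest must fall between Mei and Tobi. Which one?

Oliver

Tracing the constraints gives Mei → Oliver → Tobi, so Oliver sits after Mei and before Tobi.
No other guest is forced both after Mei and before Tobi.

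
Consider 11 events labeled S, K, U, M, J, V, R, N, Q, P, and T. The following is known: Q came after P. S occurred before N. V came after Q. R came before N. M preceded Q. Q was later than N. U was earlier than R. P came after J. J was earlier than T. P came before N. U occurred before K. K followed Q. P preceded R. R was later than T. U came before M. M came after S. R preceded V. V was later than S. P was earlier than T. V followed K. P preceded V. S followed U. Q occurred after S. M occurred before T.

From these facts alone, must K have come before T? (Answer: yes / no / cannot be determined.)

no

Tracing the constraints gives T → R → N → Q → K, so T must come before K.
That means K cannot be before T.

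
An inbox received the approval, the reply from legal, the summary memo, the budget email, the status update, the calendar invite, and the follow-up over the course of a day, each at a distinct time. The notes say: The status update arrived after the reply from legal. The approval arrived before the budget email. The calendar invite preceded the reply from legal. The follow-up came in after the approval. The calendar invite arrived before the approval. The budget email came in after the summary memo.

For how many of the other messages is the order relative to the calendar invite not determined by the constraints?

1

Forced after the calendar invite: the approval, the budget email, the follow-up, the reply from legal, and the status update.
That leaves the summary memo with no forced order relative to the calendar invite — 1.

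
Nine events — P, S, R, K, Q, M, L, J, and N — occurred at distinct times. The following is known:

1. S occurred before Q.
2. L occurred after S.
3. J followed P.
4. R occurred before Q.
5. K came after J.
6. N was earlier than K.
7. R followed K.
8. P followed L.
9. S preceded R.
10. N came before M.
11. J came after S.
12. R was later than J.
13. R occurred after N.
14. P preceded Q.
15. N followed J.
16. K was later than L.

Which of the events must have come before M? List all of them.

J, L, N, P, S

Directly stated before M: N.
J reaches M via J → N → M.
L reaches M via L → P → J → N → M.
P reaches M via P → J → N → M.
Likewise S reaches M by chaining the stated constraints.
No chain forces R (or any of the others) ahead of M.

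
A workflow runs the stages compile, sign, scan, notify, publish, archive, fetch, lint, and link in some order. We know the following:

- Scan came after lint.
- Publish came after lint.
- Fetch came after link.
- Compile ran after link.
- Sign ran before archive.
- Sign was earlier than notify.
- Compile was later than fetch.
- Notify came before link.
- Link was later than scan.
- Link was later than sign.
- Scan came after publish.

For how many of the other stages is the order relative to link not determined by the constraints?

Forced before link: lint, notify, publish, scan, and sign; forced after link: compile and fetch.
That leaves archive with no forced order relative to link — 1.

1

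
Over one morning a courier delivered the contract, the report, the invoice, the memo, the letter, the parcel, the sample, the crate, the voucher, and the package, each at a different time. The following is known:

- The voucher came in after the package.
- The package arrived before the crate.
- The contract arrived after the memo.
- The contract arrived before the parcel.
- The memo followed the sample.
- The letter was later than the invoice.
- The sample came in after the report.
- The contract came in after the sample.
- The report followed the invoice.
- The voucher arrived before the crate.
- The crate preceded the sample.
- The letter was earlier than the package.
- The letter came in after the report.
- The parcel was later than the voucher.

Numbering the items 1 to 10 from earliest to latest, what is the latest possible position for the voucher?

The voucher must come before the contract, the crate, the memo, the parcel, and the sample — 5 items forced after it.
Everything else can be placed before the voucher in some valid order, so the voucher can sit as late as position 10 − 5 = 5.

5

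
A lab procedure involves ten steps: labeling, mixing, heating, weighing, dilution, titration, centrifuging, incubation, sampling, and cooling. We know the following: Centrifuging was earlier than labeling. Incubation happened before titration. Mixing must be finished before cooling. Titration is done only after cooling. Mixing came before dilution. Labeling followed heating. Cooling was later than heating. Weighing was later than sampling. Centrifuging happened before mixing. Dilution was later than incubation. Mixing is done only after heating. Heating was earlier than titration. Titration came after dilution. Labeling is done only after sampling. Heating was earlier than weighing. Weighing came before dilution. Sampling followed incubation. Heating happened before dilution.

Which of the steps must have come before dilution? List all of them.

Directly stated before dilution: heating, incubation, mixing, and weighing.
Centrifuging reaches dilution via centrifuging → mixing → dilution.
Sampling reaches dilution via sampling → weighing → dilution.

centrifuging, heating, incubation, mixing, sampling, weighing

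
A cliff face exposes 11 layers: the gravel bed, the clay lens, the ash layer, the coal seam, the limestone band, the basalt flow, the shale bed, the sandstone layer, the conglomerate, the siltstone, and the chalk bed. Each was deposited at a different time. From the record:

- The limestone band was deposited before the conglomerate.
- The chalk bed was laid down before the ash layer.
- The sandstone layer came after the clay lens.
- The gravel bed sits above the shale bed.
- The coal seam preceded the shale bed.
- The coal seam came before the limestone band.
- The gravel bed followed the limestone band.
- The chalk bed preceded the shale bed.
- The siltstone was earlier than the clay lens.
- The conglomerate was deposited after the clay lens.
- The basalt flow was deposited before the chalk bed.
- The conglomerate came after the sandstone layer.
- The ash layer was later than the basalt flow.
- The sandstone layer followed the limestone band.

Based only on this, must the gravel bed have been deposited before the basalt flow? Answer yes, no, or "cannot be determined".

no

Tracing the constraints gives the basalt flow → the chalk bed → the shale bed → the gravel bed, so the basalt flow must come before the gravel bed.
That means the gravel bed cannot be before the basalt flow.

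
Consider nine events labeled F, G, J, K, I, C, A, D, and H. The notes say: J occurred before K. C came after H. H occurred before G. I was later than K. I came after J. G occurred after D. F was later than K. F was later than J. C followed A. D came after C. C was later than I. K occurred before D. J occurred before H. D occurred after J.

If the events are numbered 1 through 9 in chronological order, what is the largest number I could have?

I must come before C, D, and G — 3 events forced after it.
Everything else can be placed before I in some valid order, so I can sit as late as position 9 − 3 = 6.

6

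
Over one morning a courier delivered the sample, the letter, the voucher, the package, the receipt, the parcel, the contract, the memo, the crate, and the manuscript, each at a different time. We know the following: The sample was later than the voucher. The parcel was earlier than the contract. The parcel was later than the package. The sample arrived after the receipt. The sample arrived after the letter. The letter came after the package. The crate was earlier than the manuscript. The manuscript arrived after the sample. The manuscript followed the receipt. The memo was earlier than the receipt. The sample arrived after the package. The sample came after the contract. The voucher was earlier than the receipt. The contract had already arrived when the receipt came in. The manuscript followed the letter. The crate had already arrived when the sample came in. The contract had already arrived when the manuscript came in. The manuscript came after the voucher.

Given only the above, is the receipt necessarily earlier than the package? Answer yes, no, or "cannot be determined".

no

Tracing the constraints gives the package → the parcel → the contract → the receipt, so the package must come before the receipt.
That means the receipt cannot be before the package.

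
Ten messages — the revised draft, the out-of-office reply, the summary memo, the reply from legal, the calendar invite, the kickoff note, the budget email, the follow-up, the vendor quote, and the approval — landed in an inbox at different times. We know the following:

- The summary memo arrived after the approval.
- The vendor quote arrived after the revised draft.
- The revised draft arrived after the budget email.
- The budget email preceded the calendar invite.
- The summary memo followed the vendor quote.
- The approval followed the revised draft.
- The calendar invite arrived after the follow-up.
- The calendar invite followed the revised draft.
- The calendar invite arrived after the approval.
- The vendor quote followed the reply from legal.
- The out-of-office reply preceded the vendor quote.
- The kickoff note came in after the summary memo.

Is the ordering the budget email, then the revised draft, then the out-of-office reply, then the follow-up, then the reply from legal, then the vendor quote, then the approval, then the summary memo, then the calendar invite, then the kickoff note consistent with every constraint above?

Check each stated constraint against the proposed order — e.g. the revised draft is ahead of the calendar invite; the budget email is ahead of the calendar invite. Every pair is in the required order; nothing is violated.

yes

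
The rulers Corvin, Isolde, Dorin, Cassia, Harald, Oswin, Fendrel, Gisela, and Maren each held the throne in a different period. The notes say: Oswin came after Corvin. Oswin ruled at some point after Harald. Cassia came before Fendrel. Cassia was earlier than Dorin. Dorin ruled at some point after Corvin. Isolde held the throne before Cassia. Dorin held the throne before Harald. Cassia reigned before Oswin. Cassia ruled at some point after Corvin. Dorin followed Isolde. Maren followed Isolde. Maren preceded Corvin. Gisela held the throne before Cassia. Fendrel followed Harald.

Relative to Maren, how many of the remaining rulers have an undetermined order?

1

Forced before Maren: Isolde; forced after Maren: Cassia, Corvin, Dorin, Fendrel, Harald, and Oswin.
That leaves Gisela with no forced order relative to Maren — 1.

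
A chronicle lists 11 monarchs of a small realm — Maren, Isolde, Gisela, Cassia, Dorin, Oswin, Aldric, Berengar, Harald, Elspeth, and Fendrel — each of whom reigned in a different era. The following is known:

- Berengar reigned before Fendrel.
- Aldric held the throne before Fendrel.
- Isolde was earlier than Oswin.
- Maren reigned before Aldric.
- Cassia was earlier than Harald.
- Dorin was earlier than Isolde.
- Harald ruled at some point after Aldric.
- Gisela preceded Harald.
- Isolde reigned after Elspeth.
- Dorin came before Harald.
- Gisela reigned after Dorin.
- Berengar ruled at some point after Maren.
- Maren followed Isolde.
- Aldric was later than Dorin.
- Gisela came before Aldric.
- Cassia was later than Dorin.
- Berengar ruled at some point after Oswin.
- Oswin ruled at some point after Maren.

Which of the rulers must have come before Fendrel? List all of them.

Directly stated before Fendrel: Aldric and Berengar.
Dorin reaches Fendrel via Dorin → Aldric → Fendrel.
Elspeth reaches Fendrel via Elspeth → Isolde → Oswin → Berengar → Fendrel.
Gisela reaches Fendrel via Gisela → Aldric → Fendrel.
Likewise Isolde, Maren, and Oswin each reach Fendrel by chaining the stated constraints.
No chain forces Harald (or any of the others) ahead of Fendrel.

Aldric, Berengar, Dorin, Elspeth, Gisela, Isolde, Maren, Oswin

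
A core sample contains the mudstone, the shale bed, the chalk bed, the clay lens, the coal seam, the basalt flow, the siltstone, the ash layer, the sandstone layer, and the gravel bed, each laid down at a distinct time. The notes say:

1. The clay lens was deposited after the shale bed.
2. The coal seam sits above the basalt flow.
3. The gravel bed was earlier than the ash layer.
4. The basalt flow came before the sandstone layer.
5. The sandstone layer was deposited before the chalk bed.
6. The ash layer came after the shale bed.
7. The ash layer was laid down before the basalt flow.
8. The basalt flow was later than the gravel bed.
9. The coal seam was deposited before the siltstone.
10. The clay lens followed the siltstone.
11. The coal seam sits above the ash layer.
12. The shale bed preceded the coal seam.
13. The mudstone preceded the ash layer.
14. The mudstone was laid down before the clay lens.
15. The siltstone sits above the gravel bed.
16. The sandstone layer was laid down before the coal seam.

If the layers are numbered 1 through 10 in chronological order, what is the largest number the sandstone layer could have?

The sandstone layer must come before the chalk bed, the clay lens, the coal seam, and the siltstone — 4 layers forced after it.
Everything else can be placed before the sandstone layer in some valid order, so the sandstone layer can sit as late as position 10 − 4 = 6.

6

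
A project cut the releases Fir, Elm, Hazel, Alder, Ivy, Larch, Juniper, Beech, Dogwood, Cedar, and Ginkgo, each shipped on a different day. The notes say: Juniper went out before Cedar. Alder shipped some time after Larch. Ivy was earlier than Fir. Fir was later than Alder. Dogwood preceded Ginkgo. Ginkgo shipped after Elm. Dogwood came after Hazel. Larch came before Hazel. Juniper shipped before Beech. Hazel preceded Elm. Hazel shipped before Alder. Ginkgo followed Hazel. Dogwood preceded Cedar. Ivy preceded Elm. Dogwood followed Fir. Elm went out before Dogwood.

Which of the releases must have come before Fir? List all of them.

Alder, Hazel, Ivy, Larch

Directly stated before Fir: Alder and Ivy.
Hazel reaches Fir via Hazel → Alder → Fir.
Larch reaches Fir via Larch → Alder → Fir.
No chain forces Dogwood (or any of the others) ahead of Fir.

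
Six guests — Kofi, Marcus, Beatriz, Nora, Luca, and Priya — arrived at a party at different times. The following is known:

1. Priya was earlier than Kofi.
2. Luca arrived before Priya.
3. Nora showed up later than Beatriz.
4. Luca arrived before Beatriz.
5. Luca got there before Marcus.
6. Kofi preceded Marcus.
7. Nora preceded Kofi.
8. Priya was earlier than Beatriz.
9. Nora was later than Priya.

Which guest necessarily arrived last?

Marcus

Every other guest has a chain of constraints placing them before Marcus, so Marcus is last.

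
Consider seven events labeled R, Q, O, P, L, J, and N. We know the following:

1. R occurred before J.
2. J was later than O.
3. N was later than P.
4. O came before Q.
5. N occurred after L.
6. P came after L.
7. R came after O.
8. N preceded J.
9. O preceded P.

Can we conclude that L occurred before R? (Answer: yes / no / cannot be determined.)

cannot be determined

No chain of stated constraints runs from L to R, and none runs from R to L either.
So the relative order of L and R is not fixed by the given facts.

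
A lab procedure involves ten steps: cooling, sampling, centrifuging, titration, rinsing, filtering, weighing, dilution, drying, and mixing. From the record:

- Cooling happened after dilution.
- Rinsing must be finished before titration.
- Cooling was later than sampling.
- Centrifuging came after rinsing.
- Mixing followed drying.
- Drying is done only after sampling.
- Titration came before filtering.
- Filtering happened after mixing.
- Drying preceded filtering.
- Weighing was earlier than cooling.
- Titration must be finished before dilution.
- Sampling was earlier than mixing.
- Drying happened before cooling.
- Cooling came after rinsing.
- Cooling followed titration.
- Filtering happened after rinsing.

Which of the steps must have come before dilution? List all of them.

Directly stated before dilution: titration.
Rinsing reaches dilution via rinsing → titration → dilution.
No chain forces weighing (or any of the others) ahead of dilution.

rinsing, titration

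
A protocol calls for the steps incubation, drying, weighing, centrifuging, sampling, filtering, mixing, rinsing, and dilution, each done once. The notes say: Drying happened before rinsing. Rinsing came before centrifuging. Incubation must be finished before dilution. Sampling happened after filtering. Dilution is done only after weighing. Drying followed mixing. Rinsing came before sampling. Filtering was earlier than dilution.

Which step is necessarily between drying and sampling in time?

Tracing the constraints gives drying → rinsing → sampling, so rinsing sits after drying and before sampling.
No other step is forced both after drying and before sampling.

rinsing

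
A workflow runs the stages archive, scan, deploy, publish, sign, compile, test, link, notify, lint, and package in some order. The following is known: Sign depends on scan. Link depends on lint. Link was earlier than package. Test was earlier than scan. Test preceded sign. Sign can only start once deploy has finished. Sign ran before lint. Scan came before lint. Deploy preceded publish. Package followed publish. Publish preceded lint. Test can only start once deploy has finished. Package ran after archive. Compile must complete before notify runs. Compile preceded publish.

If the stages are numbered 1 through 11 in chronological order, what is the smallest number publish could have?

3

Compile and deploy must both come before publish — 2 forced predecessors.
Nothing else is forced ahead of publish, so its earliest slot is position 2 + 1 = 3.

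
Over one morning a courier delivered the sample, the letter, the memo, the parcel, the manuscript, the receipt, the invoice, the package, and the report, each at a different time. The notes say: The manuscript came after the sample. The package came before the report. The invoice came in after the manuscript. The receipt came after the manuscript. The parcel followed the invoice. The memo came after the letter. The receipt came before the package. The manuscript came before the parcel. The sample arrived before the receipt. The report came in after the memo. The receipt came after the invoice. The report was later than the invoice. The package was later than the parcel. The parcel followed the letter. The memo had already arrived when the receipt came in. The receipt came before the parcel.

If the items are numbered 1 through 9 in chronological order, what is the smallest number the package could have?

The invoice, the letter, the manuscript, the memo, the parcel, the receipt, and the sample must all come before the package — 7 forced predecessors.
Nothing else is forced ahead of the package, so its earliest slot is position 7 + 1 = 8.

8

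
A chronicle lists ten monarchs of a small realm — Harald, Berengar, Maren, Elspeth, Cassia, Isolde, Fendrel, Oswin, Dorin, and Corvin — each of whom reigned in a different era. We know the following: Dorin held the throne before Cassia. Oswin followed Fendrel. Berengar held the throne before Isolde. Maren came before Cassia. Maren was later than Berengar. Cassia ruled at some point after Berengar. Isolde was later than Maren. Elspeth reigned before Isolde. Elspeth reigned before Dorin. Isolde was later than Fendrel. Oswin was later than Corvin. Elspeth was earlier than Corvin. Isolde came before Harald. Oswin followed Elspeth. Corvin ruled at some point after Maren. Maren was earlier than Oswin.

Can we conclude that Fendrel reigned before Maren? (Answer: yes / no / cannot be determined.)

cannot be determined

No chain of stated constraints runs from Fendrel to Maren, and none runs from Maren to Fendrel either.
So the relative order of Fendrel and Maren is not fixed by the given facts.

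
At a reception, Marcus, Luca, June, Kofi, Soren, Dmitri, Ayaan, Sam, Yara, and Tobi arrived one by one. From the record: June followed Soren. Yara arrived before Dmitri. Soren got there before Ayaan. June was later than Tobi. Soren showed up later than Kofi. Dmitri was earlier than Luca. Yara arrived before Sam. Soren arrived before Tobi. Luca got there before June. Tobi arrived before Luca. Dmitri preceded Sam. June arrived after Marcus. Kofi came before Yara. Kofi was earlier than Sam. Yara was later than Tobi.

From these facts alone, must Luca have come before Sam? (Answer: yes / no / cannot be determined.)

cannot be determined

No chain of stated constraints runs from Luca to Sam, and none runs from Sam to Luca either.
So the relative order of Luca and Sam is not fixed by the given facts.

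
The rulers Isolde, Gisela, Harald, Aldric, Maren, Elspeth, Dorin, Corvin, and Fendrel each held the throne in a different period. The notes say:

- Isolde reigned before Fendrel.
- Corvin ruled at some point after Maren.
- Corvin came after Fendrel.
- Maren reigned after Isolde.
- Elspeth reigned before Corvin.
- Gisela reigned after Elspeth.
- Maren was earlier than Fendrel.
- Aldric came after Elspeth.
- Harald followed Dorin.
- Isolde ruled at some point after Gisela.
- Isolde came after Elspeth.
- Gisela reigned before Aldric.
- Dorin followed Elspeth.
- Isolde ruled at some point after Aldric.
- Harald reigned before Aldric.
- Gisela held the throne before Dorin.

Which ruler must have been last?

Corvin

Every other ruler has a chain of constraints placing them before Corvin, so Corvin is last.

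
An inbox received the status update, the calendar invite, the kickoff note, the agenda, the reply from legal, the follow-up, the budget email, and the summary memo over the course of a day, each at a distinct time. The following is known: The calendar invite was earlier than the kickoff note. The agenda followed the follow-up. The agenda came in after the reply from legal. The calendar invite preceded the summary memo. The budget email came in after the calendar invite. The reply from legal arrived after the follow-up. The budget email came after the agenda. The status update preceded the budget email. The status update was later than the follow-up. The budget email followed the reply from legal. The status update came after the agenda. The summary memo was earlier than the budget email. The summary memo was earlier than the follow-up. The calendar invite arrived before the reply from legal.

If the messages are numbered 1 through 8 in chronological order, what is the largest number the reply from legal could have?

5

The reply from legal must come before the agenda, the budget email, and the status update — 3 messages forced after it.
Everything else can be placed before the reply from legal in some valid order, so the reply from legal can sit as late as position 8 − 3 = 5.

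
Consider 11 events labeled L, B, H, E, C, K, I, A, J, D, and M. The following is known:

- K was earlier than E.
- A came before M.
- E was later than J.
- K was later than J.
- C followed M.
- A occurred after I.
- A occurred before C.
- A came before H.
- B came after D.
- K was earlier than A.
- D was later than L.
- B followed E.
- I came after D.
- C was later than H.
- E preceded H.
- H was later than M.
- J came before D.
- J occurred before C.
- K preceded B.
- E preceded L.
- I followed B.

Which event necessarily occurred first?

J

J has a chain of constraints placing it before every other event, so J must be first.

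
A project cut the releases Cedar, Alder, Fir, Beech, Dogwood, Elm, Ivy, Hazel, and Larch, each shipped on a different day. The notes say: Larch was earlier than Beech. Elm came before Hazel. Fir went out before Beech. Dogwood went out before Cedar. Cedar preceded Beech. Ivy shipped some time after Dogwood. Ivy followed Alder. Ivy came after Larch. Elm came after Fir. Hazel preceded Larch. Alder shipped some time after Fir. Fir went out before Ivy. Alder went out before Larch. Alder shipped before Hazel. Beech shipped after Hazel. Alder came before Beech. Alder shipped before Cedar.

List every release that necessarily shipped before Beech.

Directly stated before Beech: Alder, Cedar, Fir, Hazel, and Larch.
Dogwood reaches Beech via Dogwood → Cedar → Beech.
Elm reaches Beech via Elm → Hazel → Beech.

Alder, Cedar, Dogwood, Elm, Fir, Hazel, Larch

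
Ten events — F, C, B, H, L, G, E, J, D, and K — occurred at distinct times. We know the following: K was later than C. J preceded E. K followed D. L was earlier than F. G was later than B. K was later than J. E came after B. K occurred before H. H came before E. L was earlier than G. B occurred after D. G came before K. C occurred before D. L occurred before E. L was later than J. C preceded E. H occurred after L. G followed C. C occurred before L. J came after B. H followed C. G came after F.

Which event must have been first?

C

C has a chain of constraints placing it before every other event, so C must be first.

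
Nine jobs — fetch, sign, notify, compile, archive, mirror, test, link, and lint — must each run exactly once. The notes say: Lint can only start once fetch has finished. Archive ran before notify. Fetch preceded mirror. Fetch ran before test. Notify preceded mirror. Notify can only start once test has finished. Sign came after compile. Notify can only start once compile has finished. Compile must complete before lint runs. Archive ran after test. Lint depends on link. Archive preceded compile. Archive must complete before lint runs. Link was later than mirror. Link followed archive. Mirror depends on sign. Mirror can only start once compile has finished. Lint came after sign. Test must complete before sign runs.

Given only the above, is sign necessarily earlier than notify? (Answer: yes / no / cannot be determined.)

cannot be determined

No chain of stated constraints runs from sign to notify, and none runs from notify to sign either.
So the relative order of sign and notify is not fixed by the given facts.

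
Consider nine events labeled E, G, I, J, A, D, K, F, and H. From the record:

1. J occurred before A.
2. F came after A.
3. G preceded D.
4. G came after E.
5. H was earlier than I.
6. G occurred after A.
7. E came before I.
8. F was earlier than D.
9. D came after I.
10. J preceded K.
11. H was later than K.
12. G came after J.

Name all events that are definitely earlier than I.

Directly stated before I: E and H.
J reaches I via J → K → H → I.
K reaches I via K → H → I.
No chain forces F (or any of the others) ahead of I.

E, H, J, K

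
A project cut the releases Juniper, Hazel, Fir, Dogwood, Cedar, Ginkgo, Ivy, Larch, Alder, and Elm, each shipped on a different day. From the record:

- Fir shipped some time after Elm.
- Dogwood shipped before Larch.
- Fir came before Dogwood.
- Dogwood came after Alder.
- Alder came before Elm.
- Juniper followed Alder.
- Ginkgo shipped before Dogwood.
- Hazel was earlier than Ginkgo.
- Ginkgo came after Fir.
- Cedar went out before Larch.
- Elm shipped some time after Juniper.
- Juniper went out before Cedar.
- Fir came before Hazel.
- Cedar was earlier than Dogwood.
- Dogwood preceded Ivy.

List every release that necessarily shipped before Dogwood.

Directly stated before Dogwood: Alder, Cedar, Fir, and Ginkgo.
Elm reaches Dogwood via Elm → Fir → Dogwood.
Hazel reaches Dogwood via Hazel → Ginkgo → Dogwood.
Juniper reaches Dogwood via Juniper → Cedar → Dogwood.

Alder, Cedar, Elm, Fir, Ginkgo, Hazel, Juniper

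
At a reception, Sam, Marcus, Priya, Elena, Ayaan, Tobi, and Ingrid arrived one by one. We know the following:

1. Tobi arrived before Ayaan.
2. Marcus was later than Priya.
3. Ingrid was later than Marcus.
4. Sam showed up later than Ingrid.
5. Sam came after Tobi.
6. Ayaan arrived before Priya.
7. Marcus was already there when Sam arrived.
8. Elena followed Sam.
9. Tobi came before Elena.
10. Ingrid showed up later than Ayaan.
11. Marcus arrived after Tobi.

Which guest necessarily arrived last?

Elena

Every other guest has a chain of constraints placing them before Elena, so Elena is last.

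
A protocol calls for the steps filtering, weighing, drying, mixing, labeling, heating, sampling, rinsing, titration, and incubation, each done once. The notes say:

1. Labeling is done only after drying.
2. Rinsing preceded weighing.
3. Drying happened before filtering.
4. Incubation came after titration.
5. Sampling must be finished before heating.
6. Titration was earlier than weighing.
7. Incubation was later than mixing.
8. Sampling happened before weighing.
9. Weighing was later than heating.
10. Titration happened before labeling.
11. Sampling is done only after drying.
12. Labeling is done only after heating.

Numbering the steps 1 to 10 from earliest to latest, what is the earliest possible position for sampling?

Drying must come before sampling — 1 forced predecessor.
Nothing else is forced ahead of sampling, so its earliest slot is position 1 + 1 = 2.

2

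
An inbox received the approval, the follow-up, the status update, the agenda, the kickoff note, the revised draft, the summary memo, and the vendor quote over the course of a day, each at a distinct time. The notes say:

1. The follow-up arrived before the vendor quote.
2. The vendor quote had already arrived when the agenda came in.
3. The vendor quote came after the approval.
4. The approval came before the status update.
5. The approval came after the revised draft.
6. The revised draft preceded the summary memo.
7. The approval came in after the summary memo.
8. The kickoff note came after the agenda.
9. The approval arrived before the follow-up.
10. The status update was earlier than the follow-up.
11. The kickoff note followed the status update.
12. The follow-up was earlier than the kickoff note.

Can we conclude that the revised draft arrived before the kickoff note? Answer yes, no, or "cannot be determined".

Chain the constraints: the revised draft → the approval → the status update → the kickoff note. Each link is directly stated, so the revised draft comes before the kickoff note.

yes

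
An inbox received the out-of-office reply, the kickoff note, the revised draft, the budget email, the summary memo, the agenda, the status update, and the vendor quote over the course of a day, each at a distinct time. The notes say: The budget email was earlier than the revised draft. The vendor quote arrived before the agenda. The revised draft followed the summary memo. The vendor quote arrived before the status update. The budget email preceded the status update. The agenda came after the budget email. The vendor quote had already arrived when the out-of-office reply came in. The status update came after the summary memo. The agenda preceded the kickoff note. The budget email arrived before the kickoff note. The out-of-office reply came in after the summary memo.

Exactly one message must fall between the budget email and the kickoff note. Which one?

Tracing the constraints gives the budget email → the agenda → the kickoff note, so the agenda sits after the budget email and before the kickoff note.
No other message is forced both after the budget email and before the kickoff note.

the agenda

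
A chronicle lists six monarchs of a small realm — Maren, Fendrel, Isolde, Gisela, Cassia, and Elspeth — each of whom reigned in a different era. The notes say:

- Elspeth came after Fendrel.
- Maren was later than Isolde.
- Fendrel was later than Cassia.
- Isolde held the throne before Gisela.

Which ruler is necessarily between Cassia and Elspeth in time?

Tracing the constraints gives Cassia → Fendrel → Elspeth, so Fendrel sits after Cassia and before Elspeth.
No other ruler is forced both after Cassia and before Elspeth.

Fendrel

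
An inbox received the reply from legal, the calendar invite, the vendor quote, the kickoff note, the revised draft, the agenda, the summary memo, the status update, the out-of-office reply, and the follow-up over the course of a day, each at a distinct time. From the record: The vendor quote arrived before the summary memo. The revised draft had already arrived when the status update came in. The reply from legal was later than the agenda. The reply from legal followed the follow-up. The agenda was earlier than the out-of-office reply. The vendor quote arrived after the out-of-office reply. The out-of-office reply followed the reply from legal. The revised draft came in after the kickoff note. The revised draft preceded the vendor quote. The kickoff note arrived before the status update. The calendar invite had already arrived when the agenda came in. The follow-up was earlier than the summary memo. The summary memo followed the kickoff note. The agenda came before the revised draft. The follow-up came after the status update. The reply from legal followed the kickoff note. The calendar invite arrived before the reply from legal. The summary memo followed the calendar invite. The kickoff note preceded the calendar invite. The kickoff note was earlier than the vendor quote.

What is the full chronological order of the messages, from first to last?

The constraints fix every adjacent pair, so only one ordering works:
the kickoff note → the calendar invite → the agenda → the revised draft → the status update → the follow-up → the reply from legal → the out-of-office reply → the vendor quote → the summary memo.

the kickoff note, the calendar invite, the agenda, the revised draft, the status update, the follow-up, the reply from legal, the out-of-office reply, the vendor quote, the summary memo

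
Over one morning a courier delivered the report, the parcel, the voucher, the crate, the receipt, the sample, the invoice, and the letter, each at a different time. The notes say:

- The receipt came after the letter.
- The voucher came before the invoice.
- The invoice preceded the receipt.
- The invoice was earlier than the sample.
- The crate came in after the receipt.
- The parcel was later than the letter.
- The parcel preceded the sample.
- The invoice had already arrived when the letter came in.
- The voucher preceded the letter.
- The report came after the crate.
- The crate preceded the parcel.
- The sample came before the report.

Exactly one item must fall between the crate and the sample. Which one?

the parcel

Tracing the constraints gives the crate → the parcel → the sample, so the parcel sits after the crate and before the sample.
No other item is forced both after the crate and before the sample.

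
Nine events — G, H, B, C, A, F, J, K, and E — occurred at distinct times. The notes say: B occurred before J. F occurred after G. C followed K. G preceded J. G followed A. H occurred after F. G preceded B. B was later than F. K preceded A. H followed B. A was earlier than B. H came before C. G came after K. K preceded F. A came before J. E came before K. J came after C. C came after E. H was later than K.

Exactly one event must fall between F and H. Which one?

B

Tracing the constraints gives F → B → H, so B sits after F and before H.
No other event is forced both after F and before H.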